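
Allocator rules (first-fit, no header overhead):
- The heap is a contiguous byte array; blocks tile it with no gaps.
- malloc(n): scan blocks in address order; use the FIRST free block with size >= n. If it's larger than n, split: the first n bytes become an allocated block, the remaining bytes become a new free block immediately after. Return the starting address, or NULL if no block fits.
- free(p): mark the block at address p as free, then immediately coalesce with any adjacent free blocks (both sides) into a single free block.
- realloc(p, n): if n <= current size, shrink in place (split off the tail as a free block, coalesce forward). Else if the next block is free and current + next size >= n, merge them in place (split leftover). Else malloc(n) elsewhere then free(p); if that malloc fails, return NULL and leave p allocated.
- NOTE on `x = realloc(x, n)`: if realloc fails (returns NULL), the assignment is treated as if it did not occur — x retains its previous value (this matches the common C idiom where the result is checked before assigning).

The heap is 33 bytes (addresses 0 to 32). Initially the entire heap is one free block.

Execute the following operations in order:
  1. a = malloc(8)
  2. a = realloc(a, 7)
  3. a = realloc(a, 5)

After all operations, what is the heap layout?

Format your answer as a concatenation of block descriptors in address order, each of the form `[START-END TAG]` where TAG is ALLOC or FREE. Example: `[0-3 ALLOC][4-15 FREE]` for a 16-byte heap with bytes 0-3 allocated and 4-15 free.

Answer: [0-4 ALLOC][5-32 FREE]

Derivation:
Op 1: a = malloc(8) -> a = 0; heap: [0-7 ALLOC][8-32 FREE]
Op 2: a = realloc(a, 7) -> a = 0; heap: [0-6 ALLOC][7-32 FREE]
Op 3: a = realloc(a, 5) -> a = 0; heap: [0-4 ALLOC][5-32 FREE]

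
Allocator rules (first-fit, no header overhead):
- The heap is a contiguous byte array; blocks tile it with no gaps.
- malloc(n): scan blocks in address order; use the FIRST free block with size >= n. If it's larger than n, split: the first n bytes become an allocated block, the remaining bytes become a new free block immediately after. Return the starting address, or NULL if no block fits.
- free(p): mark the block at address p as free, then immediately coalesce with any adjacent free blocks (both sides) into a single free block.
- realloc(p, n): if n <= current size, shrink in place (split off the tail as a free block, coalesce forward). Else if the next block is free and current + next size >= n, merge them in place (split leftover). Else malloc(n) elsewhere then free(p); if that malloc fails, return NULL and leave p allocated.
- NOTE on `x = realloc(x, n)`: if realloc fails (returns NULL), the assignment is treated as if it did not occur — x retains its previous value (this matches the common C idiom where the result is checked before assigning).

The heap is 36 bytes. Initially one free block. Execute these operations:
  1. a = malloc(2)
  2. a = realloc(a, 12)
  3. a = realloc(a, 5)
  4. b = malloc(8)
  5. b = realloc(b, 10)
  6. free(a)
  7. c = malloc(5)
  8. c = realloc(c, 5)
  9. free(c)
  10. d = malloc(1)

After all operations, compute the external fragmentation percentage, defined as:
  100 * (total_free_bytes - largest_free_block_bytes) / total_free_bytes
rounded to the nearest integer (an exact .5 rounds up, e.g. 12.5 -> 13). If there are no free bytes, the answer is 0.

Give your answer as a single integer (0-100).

Answer: 16

Derivation:
Op 1: a = malloc(2) -> a = 0; heap: [0-1 ALLOC][2-35 FREE]
Op 2: a = realloc(a, 12) -> a = 0; heap: [0-11 ALLOC][12-35 FREE]
Op 3: a = realloc(a, 5) -> a = 0; heap: [0-4 ALLOC][5-35 FREE]
Op 4: b = malloc(8) -> b = 5; heap: [0-4 ALLOC][5-12 ALLOC][13-35 FREE]
Op 5: b = realloc(b, 10) -> b = 5; heap: [0-4 ALLOC][5-14 ALLOC][15-35 FREE]
Op 6: free(a) -> (freed a); heap: [0-4 FREE][5-14 ALLOC][15-35 FREE]
Op 7: c = malloc(5) -> c = 0; heap: [0-4 ALLOC][5-14 ALLOC][15-35 FREE]
Op 8: c = realloc(c, 5) -> c = 0; heap: [0-4 ALLOC][5-14 ALLOC][15-35 FREE]
Op 9: free(c) -> (freed c); heap: [0-4 FREE][5-14 ALLOC][15-35 FREE]
Op 10: d = malloc(1) -> d = 0; heap: [0-0 ALLOC][1-4 FREE][5-14 ALLOC][15-35 FREE]
Free blocks: [4 21] total_free=25 largest=21 -> 100*(25-21)/25 = 400/25 = 16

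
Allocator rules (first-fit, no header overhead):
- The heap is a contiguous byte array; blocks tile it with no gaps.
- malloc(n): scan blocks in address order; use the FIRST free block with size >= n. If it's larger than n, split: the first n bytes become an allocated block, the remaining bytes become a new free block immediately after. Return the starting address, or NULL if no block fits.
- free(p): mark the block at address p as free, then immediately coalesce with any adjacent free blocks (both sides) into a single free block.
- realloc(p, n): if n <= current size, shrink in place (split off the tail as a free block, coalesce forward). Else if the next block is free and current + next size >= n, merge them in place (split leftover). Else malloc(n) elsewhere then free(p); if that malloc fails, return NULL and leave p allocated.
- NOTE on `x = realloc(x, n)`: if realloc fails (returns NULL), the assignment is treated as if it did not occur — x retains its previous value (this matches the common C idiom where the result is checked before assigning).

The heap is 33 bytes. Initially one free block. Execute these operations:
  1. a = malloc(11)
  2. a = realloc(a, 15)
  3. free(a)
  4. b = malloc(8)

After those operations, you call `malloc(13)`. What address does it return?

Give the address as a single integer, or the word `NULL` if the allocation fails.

Answer: 8

Derivation:
Op 1: a = malloc(11) -> a = 0; heap: [0-10 ALLOC][11-32 FREE]
Op 2: a = realloc(a, 15) -> a = 0; heap: [0-14 ALLOC][15-32 FREE]
Op 3: free(a) -> (freed a); heap: [0-32 FREE]
Op 4: b = malloc(8) -> b = 0; heap: [0-7 ALLOC][8-32 FREE]
malloc(13): first-fit scan over [0-7 ALLOC][8-32 FREE] -> 8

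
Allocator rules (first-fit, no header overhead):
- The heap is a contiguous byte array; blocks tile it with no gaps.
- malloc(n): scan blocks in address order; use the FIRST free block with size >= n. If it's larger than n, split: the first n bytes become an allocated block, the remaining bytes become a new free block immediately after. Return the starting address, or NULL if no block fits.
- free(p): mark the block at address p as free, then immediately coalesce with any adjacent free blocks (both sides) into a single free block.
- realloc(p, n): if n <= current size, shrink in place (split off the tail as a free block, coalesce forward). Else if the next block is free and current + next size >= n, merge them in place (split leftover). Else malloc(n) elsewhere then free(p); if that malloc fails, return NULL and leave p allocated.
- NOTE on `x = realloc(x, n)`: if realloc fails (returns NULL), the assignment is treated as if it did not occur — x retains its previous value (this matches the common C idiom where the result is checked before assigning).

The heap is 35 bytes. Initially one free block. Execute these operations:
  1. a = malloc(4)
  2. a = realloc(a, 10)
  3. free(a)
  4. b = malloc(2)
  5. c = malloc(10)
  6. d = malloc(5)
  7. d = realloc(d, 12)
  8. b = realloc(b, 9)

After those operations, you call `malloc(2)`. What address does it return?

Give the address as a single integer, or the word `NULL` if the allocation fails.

Answer: 0

Derivation:
Op 1: a = malloc(4) -> a = 0; heap: [0-3 ALLOC][4-34 FREE]
Op 2: a = realloc(a, 10) -> a = 0; heap: [0-9 ALLOC][10-34 FREE]
Op 3: free(a) -> (freed a); heap: [0-34 FREE]
Op 4: b = malloc(2) -> b = 0; heap: [0-1 ALLOC][2-34 FREE]
Op 5: c = malloc(10) -> c = 2; heap: [0-1 ALLOC][2-11 ALLOC][12-34 FREE]
Op 6: d = malloc(5) -> d = 12; heap: [0-1 ALLOC][2-11 ALLOC][12-16 ALLOC][17-34 FREE]
Op 7: d = realloc(d, 12) -> d = 12; heap: [0-1 ALLOC][2-11 ALLOC][12-23 ALLOC][24-34 FREE]
Op 8: b = realloc(b, 9) -> b = 24; heap: [0-1 FREE][2-11 ALLOC][12-23 ALLOC][24-32 ALLOC][33-34 FREE]
malloc(2): first-fit scan over [0-1 FREE][2-11 ALLOC][12-23 ALLOC][24-32 ALLOC][33-34 FREE] -> 0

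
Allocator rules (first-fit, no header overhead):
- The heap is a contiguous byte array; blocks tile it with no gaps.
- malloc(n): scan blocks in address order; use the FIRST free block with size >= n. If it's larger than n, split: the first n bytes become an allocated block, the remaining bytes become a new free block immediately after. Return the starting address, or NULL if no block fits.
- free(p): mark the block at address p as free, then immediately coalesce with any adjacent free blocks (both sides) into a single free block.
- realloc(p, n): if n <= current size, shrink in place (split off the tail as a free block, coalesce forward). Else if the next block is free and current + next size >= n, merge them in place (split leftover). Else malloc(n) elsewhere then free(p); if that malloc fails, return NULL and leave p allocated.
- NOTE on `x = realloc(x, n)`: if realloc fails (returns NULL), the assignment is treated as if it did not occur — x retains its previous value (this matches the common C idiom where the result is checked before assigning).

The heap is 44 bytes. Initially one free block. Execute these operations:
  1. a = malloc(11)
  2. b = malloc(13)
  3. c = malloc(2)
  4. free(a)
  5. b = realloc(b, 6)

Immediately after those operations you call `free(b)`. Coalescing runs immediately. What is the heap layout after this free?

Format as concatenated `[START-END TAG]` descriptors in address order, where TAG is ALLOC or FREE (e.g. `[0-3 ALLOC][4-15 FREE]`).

Op 1: a = malloc(11) -> a = 0; heap: [0-10 ALLOC][11-43 FREE]
Op 2: b = malloc(13) -> b = 11; heap: [0-10 ALLOC][11-23 ALLOC][24-43 FREE]
Op 3: c = malloc(2) -> c = 24; heap: [0-10 ALLOC][11-23 ALLOC][24-25 ALLOC][26-43 FREE]
Op 4: free(a) -> (freed a); heap: [0-10 FREE][11-23 ALLOC][24-25 ALLOC][26-43 FREE]
Op 5: b = realloc(b, 6) -> b = 11; heap: [0-10 FREE][11-16 ALLOC][17-23 FREE][24-25 ALLOC][26-43 FREE]
free(b): b = 11 -> block [11-16 ALLOC]; mark free, coalesce with adjacent free neighbors -> [0-23 FREE][24-25 ALLOC][26-43 FREE]

Answer: [0-23 FREE][24-25 ALLOC][26-43 FREE]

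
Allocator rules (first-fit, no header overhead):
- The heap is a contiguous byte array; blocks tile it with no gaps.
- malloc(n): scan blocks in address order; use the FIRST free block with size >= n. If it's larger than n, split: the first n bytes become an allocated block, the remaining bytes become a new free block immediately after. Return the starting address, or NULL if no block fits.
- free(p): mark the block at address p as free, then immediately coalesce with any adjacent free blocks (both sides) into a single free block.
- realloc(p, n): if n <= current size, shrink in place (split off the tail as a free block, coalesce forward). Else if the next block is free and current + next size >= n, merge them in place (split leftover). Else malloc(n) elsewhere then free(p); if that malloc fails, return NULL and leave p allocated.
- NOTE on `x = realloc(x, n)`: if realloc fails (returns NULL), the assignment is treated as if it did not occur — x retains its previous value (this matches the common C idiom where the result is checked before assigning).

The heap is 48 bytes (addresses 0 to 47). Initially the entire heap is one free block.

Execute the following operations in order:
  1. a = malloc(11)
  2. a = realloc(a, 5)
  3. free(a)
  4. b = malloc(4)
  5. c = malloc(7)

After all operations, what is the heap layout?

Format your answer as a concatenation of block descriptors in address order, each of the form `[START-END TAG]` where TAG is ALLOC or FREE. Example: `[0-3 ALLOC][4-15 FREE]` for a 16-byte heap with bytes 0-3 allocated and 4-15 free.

Answer: [0-3 ALLOC][4-10 ALLOC][11-47 FREE]

Derivation:
Op 1: a = malloc(11) -> a = 0; heap: [0-10 ALLOC][11-47 FREE]
Op 2: a = realloc(a, 5) -> a = 0; heap: [0-4 ALLOC][5-47 FREE]
Op 3: free(a) -> (freed a); heap: [0-47 FREE]
Op 4: b = malloc(4) -> b = 0; heap: [0-3 ALLOC][4-47 FREE]
Op 5: c = malloc(7) -> c = 4; heap: [0-3 ALLOC][4-10 ALLOC][11-47 FREE]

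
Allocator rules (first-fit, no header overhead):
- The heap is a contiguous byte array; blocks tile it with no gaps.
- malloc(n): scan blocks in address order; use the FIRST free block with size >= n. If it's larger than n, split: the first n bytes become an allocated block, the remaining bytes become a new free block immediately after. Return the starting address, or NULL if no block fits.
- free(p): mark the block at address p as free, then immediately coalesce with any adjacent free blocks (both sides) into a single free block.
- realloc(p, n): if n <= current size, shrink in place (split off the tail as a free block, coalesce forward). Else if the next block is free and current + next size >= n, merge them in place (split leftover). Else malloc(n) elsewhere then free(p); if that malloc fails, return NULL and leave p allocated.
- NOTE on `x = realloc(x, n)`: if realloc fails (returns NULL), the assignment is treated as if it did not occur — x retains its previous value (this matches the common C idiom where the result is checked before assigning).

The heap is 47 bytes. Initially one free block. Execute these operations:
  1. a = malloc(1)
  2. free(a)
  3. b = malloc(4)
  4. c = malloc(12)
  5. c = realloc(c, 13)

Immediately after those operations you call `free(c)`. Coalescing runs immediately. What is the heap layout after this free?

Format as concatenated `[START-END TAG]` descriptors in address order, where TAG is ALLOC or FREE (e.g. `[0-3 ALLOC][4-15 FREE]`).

Op 1: a = malloc(1) -> a = 0; heap: [0-0 ALLOC][1-46 FREE]
Op 2: free(a) -> (freed a); heap: [0-46 FREE]
Op 3: b = malloc(4) -> b = 0; heap: [0-3 ALLOC][4-46 FREE]
Op 4: c = malloc(12) -> c = 4; heap: [0-3 ALLOC][4-15 ALLOC][16-46 FREE]
Op 5: c = realloc(c, 13) -> c = 4; heap: [0-3 ALLOC][4-16 ALLOC][17-46 FREE]
free(c): c = 4 -> block [4-16 ALLOC]; mark free, coalesce with adjacent free neighbors -> [0-3 ALLOC][4-46 FREE]

Answer: [0-3 ALLOC][4-46 FREE]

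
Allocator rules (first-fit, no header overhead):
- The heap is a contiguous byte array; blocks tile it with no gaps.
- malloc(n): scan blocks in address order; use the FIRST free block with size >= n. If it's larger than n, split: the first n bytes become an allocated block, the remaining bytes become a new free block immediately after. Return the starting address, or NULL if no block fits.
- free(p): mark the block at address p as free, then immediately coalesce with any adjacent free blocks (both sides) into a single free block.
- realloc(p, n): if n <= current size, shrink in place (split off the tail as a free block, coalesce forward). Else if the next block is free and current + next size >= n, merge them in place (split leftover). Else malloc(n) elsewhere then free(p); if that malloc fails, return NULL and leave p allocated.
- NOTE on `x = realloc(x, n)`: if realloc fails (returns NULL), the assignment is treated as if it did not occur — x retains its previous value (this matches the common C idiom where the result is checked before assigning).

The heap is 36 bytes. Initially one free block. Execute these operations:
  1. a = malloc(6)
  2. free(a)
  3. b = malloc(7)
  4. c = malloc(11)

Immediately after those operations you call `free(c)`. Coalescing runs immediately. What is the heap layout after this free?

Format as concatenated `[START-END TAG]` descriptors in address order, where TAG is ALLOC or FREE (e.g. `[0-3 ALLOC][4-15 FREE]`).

Op 1: a = malloc(6) -> a = 0; heap: [0-5 ALLOC][6-35 FREE]
Op 2: free(a) -> (freed a); heap: [0-35 FREE]
Op 3: b = malloc(7) -> b = 0; heap: [0-6 ALLOC][7-35 FREE]
Op 4: c = malloc(11) -> c = 7; heap: [0-6 ALLOC][7-17 ALLOC][18-35 FREE]
free(c): c = 7 -> block [7-17 ALLOC]; mark free, coalesce with adjacent free neighbors -> [0-6 ALLOC][7-35 FREE]

Answer: [0-6 ALLOC][7-35 FREE]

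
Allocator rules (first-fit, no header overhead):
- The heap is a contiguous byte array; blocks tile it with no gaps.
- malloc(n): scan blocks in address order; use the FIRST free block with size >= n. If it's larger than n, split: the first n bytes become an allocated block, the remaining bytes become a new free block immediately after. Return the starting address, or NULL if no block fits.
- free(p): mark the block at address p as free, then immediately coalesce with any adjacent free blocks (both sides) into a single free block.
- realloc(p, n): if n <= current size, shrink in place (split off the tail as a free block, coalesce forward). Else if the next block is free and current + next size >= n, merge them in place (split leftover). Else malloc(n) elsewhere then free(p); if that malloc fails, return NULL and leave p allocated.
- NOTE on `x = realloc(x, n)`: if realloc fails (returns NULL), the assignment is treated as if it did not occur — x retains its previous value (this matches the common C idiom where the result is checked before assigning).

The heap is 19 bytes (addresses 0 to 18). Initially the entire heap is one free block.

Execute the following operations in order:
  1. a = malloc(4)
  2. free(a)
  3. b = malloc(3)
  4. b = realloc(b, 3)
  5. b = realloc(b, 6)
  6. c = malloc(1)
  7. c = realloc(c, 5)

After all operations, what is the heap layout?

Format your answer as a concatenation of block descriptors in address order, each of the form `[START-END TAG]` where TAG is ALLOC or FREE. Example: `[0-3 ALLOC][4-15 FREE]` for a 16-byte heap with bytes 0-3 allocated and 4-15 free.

Answer: [0-5 ALLOC][6-10 ALLOC][11-18 FREE]

Derivation:
Op 1: a = malloc(4) -> a = 0; heap: [0-3 ALLOC][4-18 FREE]
Op 2: free(a) -> (freed a); heap: [0-18 FREE]
Op 3: b = malloc(3) -> b = 0; heap: [0-2 ALLOC][3-18 FREE]
Op 4: b = realloc(b, 3) -> b = 0; heap: [0-2 ALLOC][3-18 FREE]
Op 5: b = realloc(b, 6) -> b = 0; heap: [0-5 ALLOC][6-18 FREE]
Op 6: c = malloc(1) -> c = 6; heap: [0-5 ALLOC][6-6 ALLOC][7-18 FREE]
Op 7: c = realloc(c, 5) -> c = 6; heap: [0-5 ALLOC][6-10 ALLOC][11-18 FREE]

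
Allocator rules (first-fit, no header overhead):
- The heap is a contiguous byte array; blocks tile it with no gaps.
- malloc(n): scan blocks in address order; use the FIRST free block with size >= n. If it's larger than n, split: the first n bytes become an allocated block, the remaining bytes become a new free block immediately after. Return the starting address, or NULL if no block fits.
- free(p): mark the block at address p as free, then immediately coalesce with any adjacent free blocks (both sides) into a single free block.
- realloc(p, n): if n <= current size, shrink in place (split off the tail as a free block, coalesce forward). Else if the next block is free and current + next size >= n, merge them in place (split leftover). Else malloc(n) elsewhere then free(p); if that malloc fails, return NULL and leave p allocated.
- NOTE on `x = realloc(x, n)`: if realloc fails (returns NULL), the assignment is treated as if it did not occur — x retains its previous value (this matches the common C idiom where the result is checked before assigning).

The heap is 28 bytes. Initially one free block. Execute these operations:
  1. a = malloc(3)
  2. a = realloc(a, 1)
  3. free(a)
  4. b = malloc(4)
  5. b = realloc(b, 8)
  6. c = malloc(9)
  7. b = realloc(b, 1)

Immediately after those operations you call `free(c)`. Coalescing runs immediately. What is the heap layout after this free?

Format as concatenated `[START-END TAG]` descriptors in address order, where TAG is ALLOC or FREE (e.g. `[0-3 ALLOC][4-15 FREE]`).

Answer: [0-0 ALLOC][1-27 FREE]

Derivation:
Op 1: a = malloc(3) -> a = 0; heap: [0-2 ALLOC][3-27 FREE]
Op 2: a = realloc(a, 1) -> a = 0; heap: [0-0 ALLOC][1-27 FREE]
Op 3: free(a) -> (freed a); heap: [0-27 FREE]
Op 4: b = malloc(4) -> b = 0; heap: [0-3 ALLOC][4-27 FREE]
Op 5: b = realloc(b, 8) -> b = 0; heap: [0-7 ALLOC][8-27 FREE]
Op 6: c = malloc(9) -> c = 8; heap: [0-7 ALLOC][8-16 ALLOC][17-27 FREE]
Op 7: b = realloc(b, 1) -> b = 0; heap: [0-0 ALLOC][1-7 FREE][8-16 ALLOC][17-27 FREE]
free(c): c = 8 -> block [8-16 ALLOC]; mark free, coalesce with adjacent free neighbors -> [0-0 ALLOC][1-27 FREE]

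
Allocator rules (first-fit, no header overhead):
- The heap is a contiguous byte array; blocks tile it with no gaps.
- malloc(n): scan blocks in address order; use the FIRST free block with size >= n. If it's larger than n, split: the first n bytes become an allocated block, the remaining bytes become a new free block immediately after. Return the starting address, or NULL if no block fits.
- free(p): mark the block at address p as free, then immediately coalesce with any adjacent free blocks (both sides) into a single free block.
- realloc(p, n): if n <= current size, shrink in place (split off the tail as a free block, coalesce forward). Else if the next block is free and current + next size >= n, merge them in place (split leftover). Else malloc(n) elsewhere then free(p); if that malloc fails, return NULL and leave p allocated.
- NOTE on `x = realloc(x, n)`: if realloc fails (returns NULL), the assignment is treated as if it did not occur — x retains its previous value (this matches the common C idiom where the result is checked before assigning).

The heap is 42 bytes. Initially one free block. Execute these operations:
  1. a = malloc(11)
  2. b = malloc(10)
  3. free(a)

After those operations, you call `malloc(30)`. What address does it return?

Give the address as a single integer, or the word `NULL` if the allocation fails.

Answer: NULL

Derivation:
Op 1: a = malloc(11) -> a = 0; heap: [0-10 ALLOC][11-41 FREE]
Op 2: b = malloc(10) -> b = 11; heap: [0-10 ALLOC][11-20 ALLOC][21-41 FREE]
Op 3: free(a) -> (freed a); heap: [0-10 FREE][11-20 ALLOC][21-41 FREE]
malloc(30): first-fit scan over [0-10 FREE][11-20 ALLOC][21-41 FREE] -> NULL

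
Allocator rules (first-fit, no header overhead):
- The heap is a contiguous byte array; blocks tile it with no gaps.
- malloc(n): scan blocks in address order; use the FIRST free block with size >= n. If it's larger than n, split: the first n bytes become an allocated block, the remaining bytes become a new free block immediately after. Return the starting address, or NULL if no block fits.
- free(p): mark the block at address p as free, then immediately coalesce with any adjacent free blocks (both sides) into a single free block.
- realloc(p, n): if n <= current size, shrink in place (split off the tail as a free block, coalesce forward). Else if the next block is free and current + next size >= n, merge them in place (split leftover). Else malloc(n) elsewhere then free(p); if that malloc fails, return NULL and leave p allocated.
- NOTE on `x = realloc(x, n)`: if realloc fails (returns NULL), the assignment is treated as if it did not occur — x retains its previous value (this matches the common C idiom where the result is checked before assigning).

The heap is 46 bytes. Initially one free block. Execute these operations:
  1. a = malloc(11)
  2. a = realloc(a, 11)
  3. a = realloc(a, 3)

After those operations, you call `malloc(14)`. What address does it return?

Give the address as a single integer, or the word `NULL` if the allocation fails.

Answer: 3

Derivation:
Op 1: a = malloc(11) -> a = 0; heap: [0-10 ALLOC][11-45 FREE]
Op 2: a = realloc(a, 11) -> a = 0; heap: [0-10 ALLOC][11-45 FREE]
Op 3: a = realloc(a, 3) -> a = 0; heap: [0-2 ALLOC][3-45 FREE]
malloc(14): first-fit scan over [0-2 ALLOC][3-45 FREE] -> 3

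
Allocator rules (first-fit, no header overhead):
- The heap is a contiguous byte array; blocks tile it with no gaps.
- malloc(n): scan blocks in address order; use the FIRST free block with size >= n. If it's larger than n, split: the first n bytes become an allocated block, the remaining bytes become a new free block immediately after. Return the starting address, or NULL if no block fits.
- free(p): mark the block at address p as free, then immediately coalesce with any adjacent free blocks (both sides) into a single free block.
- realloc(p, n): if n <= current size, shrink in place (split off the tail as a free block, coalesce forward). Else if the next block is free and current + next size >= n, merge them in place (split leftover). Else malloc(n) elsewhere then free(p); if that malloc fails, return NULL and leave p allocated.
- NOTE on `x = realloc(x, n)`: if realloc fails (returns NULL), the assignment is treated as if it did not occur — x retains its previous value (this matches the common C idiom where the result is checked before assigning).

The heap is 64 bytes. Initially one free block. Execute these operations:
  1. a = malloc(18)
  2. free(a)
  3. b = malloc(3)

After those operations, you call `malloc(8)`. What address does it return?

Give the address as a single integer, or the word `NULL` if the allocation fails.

Answer: 3

Derivation:
Op 1: a = malloc(18) -> a = 0; heap: [0-17 ALLOC][18-63 FREE]
Op 2: free(a) -> (freed a); heap: [0-63 FREE]
Op 3: b = malloc(3) -> b = 0; heap: [0-2 ALLOC][3-63 FREE]
malloc(8): first-fit scan over [0-2 ALLOC][3-63 FREE] -> 3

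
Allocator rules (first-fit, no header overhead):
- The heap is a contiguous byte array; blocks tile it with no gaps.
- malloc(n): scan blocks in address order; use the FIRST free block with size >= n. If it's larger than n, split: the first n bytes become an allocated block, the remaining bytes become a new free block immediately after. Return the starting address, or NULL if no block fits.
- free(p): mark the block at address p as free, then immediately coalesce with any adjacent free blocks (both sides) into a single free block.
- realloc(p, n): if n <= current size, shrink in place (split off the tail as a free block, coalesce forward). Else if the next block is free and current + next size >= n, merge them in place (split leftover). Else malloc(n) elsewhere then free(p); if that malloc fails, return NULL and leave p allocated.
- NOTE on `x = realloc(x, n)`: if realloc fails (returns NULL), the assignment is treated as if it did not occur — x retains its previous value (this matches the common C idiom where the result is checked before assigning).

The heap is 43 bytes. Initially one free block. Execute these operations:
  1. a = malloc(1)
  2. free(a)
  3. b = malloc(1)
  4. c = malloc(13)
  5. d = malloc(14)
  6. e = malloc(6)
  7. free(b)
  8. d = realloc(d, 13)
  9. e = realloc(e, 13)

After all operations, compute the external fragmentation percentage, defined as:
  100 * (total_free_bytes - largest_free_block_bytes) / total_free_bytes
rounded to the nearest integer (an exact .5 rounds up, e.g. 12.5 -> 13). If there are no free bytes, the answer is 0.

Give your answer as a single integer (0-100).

Answer: 50

Derivation:
Op 1: a = malloc(1) -> a = 0; heap: [0-0 ALLOC][1-42 FREE]
Op 2: free(a) -> (freed a); heap: [0-42 FREE]
Op 3: b = malloc(1) -> b = 0; heap: [0-0 ALLOC][1-42 FREE]
Op 4: c = malloc(13) -> c = 1; heap: [0-0 ALLOC][1-13 ALLOC][14-42 FREE]
Op 5: d = malloc(14) -> d = 14; heap: [0-0 ALLOC][1-13 ALLOC][14-27 ALLOC][28-42 FREE]
Op 6: e = malloc(6) -> e = 28; heap: [0-0 ALLOC][1-13 ALLOC][14-27 ALLOC][28-33 ALLOC][34-42 FREE]
Op 7: free(b) -> (freed b); heap: [0-0 FREE][1-13 ALLOC][14-27 ALLOC][28-33 ALLOC][34-42 FREE]
Op 8: d = realloc(d, 13) -> d = 14; heap: [0-0 FREE][1-13 ALLOC][14-26 ALLOC][27-27 FREE][28-33 ALLOC][34-42 FREE]
Op 9: e = realloc(e, 13) -> e = 28; heap: [0-0 FREE][1-13 ALLOC][14-26 ALLOC][27-27 FREE][28-40 ALLOC][41-42 FREE]
Free blocks: [1 1 2] total_free=4 largest=2 -> 100*(4-2)/4 = 200/4 = 50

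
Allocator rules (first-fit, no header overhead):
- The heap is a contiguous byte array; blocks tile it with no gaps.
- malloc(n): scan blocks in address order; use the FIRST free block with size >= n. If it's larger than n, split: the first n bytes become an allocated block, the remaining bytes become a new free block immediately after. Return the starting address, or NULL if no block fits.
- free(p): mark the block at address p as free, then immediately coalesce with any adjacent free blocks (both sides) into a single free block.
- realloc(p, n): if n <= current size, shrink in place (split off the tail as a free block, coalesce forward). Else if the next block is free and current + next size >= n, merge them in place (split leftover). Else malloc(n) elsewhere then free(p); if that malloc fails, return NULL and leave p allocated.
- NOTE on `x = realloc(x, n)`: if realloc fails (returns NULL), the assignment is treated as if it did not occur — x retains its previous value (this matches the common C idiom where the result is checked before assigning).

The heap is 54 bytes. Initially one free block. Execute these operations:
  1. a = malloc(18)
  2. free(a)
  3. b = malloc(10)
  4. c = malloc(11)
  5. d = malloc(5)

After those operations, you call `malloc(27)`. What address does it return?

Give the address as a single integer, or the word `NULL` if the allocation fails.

Answer: 26

Derivation:
Op 1: a = malloc(18) -> a = 0; heap: [0-17 ALLOC][18-53 FREE]
Op 2: free(a) -> (freed a); heap: [0-53 FREE]
Op 3: b = malloc(10) -> b = 0; heap: [0-9 ALLOC][10-53 FREE]
Op 4: c = malloc(11) -> c = 10; heap: [0-9 ALLOC][10-20 ALLOC][21-53 FREE]
Op 5: d = malloc(5) -> d = 21; heap: [0-9 ALLOC][10-20 ALLOC][21-25 ALLOC][26-53 FREE]
malloc(27): first-fit scan over [0-9 ALLOC][10-20 ALLOC][21-25 ALLOC][26-53 FREE] -> 26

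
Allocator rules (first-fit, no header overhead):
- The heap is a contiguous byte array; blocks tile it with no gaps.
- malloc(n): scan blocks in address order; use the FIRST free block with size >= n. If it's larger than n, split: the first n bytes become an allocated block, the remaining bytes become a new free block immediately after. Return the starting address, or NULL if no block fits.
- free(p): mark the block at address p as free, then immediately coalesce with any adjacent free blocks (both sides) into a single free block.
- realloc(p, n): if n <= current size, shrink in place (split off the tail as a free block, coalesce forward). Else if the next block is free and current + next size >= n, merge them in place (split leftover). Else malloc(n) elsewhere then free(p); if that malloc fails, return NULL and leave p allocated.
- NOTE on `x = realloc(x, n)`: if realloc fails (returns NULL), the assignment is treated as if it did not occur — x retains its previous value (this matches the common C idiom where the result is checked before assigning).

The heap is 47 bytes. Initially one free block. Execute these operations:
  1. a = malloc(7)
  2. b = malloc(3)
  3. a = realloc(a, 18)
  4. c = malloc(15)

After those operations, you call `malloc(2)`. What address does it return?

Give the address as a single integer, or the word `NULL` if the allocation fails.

Answer: 0

Derivation:
Op 1: a = malloc(7) -> a = 0; heap: [0-6 ALLOC][7-46 FREE]
Op 2: b = malloc(3) -> b = 7; heap: [0-6 ALLOC][7-9 ALLOC][10-46 FREE]
Op 3: a = realloc(a, 18) -> a = 10; heap: [0-6 FREE][7-9 ALLOC][10-27 ALLOC][28-46 FREE]
Op 4: c = malloc(15) -> c = 28; heap: [0-6 FREE][7-9 ALLOC][10-27 ALLOC][28-42 ALLOC][43-46 FREE]
malloc(2): first-fit scan over [0-6 FREE][7-9 ALLOC][10-27 ALLOC][28-42 ALLOC][43-46 FREE] -> 0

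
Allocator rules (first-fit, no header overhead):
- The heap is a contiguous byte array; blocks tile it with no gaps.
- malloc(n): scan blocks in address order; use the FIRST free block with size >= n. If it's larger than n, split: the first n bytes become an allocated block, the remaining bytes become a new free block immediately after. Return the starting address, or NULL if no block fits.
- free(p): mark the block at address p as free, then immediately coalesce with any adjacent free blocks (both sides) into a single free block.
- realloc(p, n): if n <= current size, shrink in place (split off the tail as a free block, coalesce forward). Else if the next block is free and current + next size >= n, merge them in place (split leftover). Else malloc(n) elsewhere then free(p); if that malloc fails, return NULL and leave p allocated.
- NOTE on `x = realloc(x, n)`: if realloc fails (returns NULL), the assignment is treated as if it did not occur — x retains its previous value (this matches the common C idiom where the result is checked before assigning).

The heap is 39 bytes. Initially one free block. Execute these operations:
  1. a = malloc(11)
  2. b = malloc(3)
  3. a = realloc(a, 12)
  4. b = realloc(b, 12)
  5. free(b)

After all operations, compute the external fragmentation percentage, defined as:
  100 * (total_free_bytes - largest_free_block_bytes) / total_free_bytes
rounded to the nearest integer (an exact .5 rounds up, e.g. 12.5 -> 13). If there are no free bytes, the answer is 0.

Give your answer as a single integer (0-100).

Answer: 48

Derivation:
Op 1: a = malloc(11) -> a = 0; heap: [0-10 ALLOC][11-38 FREE]
Op 2: b = malloc(3) -> b = 11; heap: [0-10 ALLOC][11-13 ALLOC][14-38 FREE]
Op 3: a = realloc(a, 12) -> a = 14; heap: [0-10 FREE][11-13 ALLOC][14-25 ALLOC][26-38 FREE]
Op 4: b = realloc(b, 12) -> b = 26; heap: [0-13 FREE][14-25 ALLOC][26-37 ALLOC][38-38 FREE]
Op 5: free(b) -> (freed b); heap: [0-13 FREE][14-25 ALLOC][26-38 FREE]
Free blocks: [14 13] total_free=27 largest=14 -> 100*(27-14)/27 = 1300/27 ≈ 48.148 -> rounds to 48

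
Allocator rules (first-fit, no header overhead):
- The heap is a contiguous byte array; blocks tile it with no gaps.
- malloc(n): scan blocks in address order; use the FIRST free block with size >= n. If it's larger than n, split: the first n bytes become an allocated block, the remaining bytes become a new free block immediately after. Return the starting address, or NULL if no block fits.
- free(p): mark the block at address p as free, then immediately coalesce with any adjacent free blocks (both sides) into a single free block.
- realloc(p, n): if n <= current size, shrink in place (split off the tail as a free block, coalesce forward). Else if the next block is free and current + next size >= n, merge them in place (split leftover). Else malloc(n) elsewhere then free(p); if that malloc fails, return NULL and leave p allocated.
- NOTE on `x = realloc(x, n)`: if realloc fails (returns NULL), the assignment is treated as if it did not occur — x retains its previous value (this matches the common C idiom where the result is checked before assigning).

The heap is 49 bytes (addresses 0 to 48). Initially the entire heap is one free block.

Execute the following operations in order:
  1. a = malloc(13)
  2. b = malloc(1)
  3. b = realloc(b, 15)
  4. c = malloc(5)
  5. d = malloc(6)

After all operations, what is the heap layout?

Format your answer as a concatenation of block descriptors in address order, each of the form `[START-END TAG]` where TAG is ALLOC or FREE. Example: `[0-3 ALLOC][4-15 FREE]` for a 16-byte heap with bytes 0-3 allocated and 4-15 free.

Op 1: a = malloc(13) -> a = 0; heap: [0-12 ALLOC][13-48 FREE]
Op 2: b = malloc(1) -> b = 13; heap: [0-12 ALLOC][13-13 ALLOC][14-48 FREE]
Op 3: b = realloc(b, 15) -> b = 13; heap: [0-12 ALLOC][13-27 ALLOC][28-48 FREE]
Op 4: c = malloc(5) -> c = 28; heap: [0-12 ALLOC][13-27 ALLOC][28-32 ALLOC][33-48 FREE]
Op 5: d = malloc(6) -> d = 33; heap: [0-12 ALLOC][13-27 ALLOC][28-32 ALLOC][33-38 ALLOC][39-48 FREE]

Answer: [0-12 ALLOC][13-27 ALLOC][28-32 ALLOC][33-38 ALLOC][39-48 FREE]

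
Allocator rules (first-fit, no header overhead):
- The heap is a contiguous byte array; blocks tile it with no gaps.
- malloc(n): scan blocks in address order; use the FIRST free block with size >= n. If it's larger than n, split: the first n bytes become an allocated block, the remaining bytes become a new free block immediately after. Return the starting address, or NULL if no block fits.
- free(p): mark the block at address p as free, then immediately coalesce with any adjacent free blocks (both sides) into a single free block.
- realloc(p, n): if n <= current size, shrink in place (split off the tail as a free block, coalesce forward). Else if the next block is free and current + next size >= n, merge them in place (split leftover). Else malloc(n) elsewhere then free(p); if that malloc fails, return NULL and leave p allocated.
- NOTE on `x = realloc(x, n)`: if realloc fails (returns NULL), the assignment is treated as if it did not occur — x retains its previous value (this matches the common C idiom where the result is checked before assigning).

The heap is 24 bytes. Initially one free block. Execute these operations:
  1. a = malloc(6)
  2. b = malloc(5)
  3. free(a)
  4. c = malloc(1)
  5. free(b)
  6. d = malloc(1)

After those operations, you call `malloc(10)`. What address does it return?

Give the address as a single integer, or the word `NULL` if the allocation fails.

Op 1: a = malloc(6) -> a = 0; heap: [0-5 ALLOC][6-23 FREE]
Op 2: b = malloc(5) -> b = 6; heap: [0-5 ALLOC][6-10 ALLOC][11-23 FREE]
Op 3: free(a) -> (freed a); heap: [0-5 FREE][6-10 ALLOC][11-23 FREE]
Op 4: c = malloc(1) -> c = 0; heap: [0-0 ALLOC][1-5 FREE][6-10 ALLOC][11-23 FREE]
Op 5: free(b) -> (freed b); heap: [0-0 ALLOC][1-23 FREE]
Op 6: d = malloc(1) -> d = 1; heap: [0-0 ALLOC][1-1 ALLOC][2-23 FREE]
malloc(10): first-fit scan over [0-0 ALLOC][1-1 ALLOC][2-23 FREE] -> 2

Answer: 2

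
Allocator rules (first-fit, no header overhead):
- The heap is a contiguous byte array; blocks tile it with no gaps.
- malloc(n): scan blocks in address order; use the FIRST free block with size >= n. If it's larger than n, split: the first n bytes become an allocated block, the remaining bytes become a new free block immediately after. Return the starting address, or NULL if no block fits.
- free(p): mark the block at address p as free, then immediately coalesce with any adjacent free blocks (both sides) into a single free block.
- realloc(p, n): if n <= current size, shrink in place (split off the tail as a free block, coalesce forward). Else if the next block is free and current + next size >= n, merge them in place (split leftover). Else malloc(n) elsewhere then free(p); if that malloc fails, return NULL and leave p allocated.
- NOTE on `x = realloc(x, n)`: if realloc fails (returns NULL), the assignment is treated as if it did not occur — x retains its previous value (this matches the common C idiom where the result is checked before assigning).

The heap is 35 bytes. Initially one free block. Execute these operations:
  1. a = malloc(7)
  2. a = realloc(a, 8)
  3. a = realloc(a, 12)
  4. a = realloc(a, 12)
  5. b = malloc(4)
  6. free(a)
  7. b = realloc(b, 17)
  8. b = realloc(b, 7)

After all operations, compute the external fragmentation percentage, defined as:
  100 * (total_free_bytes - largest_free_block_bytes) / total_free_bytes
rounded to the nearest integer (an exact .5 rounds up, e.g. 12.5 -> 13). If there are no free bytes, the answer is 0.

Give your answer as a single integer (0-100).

Answer: 43

Derivation:
Op 1: a = malloc(7) -> a = 0; heap: [0-6 ALLOC][7-34 FREE]
Op 2: a = realloc(a, 8) -> a = 0; heap: [0-7 ALLOC][8-34 FREE]
Op 3: a = realloc(a, 12) -> a = 0; heap: [0-11 ALLOC][12-34 FREE]
Op 4: a = realloc(a, 12) -> a = 0; heap: [0-11 ALLOC][12-34 FREE]
Op 5: b = malloc(4) -> b = 12; heap: [0-11 ALLOC][12-15 ALLOC][16-34 FREE]
Op 6: free(a) -> (freed a); heap: [0-11 FREE][12-15 ALLOC][16-34 FREE]
Op 7: b = realloc(b, 17) -> b = 12; heap: [0-11 FREE][12-28 ALLOC][29-34 FREE]
Op 8: b = realloc(b, 7) -> b = 12; heap: [0-11 FREE][12-18 ALLOC][19-34 FREE]
Free blocks: [12 16] total_free=28 largest=16 -> 100*(28-16)/28 = 1200/28 ≈ 42.857 -> rounds to 43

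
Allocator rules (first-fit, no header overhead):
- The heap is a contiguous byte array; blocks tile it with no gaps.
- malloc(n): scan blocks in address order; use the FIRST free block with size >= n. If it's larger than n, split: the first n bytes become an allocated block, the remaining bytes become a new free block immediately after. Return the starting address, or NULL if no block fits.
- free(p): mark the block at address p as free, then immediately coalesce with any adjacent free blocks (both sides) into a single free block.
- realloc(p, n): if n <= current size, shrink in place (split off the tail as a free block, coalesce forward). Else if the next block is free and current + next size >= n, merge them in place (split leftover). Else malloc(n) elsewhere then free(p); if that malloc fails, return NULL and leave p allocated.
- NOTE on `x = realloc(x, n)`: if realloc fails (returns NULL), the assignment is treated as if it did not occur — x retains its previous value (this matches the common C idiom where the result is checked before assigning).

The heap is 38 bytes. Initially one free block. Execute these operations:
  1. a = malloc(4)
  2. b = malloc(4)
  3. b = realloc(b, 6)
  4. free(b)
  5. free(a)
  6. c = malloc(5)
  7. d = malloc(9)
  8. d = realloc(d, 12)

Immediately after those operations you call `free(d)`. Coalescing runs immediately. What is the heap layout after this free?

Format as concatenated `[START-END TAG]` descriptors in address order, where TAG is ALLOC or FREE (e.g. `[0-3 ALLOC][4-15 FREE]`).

Op 1: a = malloc(4) -> a = 0; heap: [0-3 ALLOC][4-37 FREE]
Op 2: b = malloc(4) -> b = 4; heap: [0-3 ALLOC][4-7 ALLOC][8-37 FREE]
Op 3: b = realloc(b, 6) -> b = 4; heap: [0-3 ALLOC][4-9 ALLOC][10-37 FREE]
Op 4: free(b) -> (freed b); heap: [0-3 ALLOC][4-37 FREE]
Op 5: free(a) -> (freed a); heap: [0-37 FREE]
Op 6: c = malloc(5) -> c = 0; heap: [0-4 ALLOC][5-37 FREE]
Op 7: d = malloc(9) -> d = 5; heap: [0-4 ALLOC][5-13 ALLOC][14-37 FREE]
Op 8: d = realloc(d, 12) -> d = 5; heap: [0-4 ALLOC][5-16 ALLOC][17-37 FREE]
free(d): d = 5 -> block [5-16 ALLOC]; mark free, coalesce with adjacent free neighbors -> [0-4 ALLOC][5-37 FREE]

Answer: [0-4 ALLOC][5-37 FREE]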